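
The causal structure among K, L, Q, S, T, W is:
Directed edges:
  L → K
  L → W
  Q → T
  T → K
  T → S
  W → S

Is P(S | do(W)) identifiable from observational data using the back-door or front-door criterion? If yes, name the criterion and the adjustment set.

desc(W)\{W}={S}; candidates ⊆ {K,L,Q,T}.
∅: W⊥S given ∅ in G with W→· removed — back-door holds.
P(S|do(W)) = P(S|W) — no adjustment needed.

P(S|do(W)): backdoor, adjust for ∅.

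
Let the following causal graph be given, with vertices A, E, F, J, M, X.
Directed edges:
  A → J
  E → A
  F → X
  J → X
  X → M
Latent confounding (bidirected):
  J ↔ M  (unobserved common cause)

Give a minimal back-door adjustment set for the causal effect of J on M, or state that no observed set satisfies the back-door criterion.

J→M: no observed back-door set.

desc(J)\{J}={M,X}; candidates ⊆ {A,E,F}.
J↔M: latent back-door arc(s) into J.
size 0: {}; under {} J still reaches {A,E,M} ∋ M.
size 1: {A}, {E}, {F}; under {A} J still reaches {M} ∋ M.
size 2: {A,E}, {A,F}, {E,F}; under {A,E} J still reaches {M} ∋ M.
J↔M cannot be blocked by any observed set — no back-door set.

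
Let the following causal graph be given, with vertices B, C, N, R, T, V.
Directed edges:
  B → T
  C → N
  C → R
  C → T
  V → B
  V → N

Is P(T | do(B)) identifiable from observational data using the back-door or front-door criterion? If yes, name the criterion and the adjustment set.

P(T|do(B)): backdoor, adjust for ∅.

desc(B)\{B}={T}; candidates ⊆ {C,N,R,V}.
∅: B⊥T given ∅ in G with B→· removed — back-door holds.
P(T|do(B)) = P(T|B) — no adjustment needed.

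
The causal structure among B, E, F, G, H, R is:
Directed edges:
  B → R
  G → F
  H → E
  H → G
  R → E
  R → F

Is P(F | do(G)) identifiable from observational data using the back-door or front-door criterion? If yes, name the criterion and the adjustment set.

P(F|do(G)): backdoor, adjust for ∅.

desc(G)\{G}={F}; candidates ⊆ {B,E,H,R}.
∅: G⊥F given ∅ in G with G→· removed — back-door holds.
P(F|do(G)) = P(F|G) — no adjustment needed.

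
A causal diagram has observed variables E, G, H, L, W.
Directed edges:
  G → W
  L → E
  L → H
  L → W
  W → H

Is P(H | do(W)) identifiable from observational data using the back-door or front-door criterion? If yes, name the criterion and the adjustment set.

desc(W)\{W}={H}; candidates ⊆ {E,G,L}.
size 0: {}; under {} W still reaches {E,G,H,L} ∋ H.
{L}: W⊥H given {L} in G with W→· removed — back-door holds.
P(H|do(W)) = Σ_{L} P(H|W,L)·P(L).

P(H|do(W)): backdoor, adjust for {L}.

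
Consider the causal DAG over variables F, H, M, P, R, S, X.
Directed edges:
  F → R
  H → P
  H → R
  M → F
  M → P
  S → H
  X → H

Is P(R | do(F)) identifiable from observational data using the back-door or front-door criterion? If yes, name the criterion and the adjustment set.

P(R|do(F)): backdoor, adjust for ∅.

desc(F)\{F}={R}; candidates ⊆ {H,M,P,S,X}.
∅: F⊥R given ∅ in G with F→· removed — back-door holds.
P(R|do(F)) = P(R|F) — no adjustment needed.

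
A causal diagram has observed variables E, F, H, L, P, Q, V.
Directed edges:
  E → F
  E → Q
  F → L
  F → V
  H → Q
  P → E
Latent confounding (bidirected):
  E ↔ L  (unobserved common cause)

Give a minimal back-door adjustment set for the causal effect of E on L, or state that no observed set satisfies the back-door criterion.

desc(E)\{E}={F,L,Q,V}; candidates ⊆ {H,P}.
E↔L: latent back-door arc(s) into E.
size 0: {}; under {} E still reaches {L,P} ∋ L.
size 1: {H}, {P}; under {H} E still reaches {L,P} ∋ L.
size 2: {H,P}; under {H,P} E still reaches {L} ∋ L.
E↔L cannot be blocked by any observed set — no back-door set.

E→L: no observed back-door set.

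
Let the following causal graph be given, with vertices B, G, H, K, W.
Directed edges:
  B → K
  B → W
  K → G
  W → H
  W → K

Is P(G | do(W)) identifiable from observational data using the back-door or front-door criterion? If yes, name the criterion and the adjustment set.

desc(W)\{W}={G,H,K}; candidates ⊆ {B}.
size 0: {}; under {} W still reaches {B,G,K} ∋ G.
{B}: W⊥G given {B} in G with W→· removed — back-door holds.
P(G|do(W)) = Σ_{B} P(G|W,B)·P(B).

P(G|do(W)): backdoor, adjust for {B}.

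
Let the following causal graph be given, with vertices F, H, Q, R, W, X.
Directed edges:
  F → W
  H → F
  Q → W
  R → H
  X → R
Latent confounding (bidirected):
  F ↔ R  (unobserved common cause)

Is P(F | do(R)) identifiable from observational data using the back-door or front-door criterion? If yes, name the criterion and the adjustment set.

desc(R)\{R}={F,H,W}; candidates ⊆ {Q,X}.
R↔F: latent back-door arc(s) into R.
size 0: {}; under {} R still reaches {F,W,X} ∋ F.
size 1: {Q}, {X}; under {Q} R still reaches {F,W,X} ∋ F.
size 2: {Q,X}; under {Q,X} R still reaches {F,W} ∋ F.
R↔F cannot be blocked by any observed set — no back-door set.
{H}: (i) intercepts every directed R→F path; (ii) no back-door R→{H}; (iii) {R} blocks every back-door {H}→F. Front-door holds.
P(F|do(R)) = Σ_{H} P(H|R) Σ_{R'} P(F|H,R')P(R').

P(F|do(R)): frontdoor, adjust for {H}.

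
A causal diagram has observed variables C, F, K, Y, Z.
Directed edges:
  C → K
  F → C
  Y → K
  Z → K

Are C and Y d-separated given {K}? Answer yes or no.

Bayes-Ball from C | {K} reaches {F,Y,Z}.
Y ∈ reach(C|{K}) ⇒ C ⊥̸ Y | {K}.

No — C and Y are d-connected given {K}.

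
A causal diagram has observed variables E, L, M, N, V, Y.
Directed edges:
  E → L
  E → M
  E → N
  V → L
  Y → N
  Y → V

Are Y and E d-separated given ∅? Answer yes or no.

Yes — Y ⊥ E | ∅.

Bayes-Ball from Y | ∅ reaches {L,N,V}.
E ∉ reach(Y|∅) ⇒ Y ⊥ E | ∅.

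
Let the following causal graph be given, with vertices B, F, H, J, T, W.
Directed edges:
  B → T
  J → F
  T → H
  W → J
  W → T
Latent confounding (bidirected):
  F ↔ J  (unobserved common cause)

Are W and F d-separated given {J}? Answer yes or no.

Bayes-Ball from W | {J} reaches {F,H,T}.
F ∈ reach(W|{J}) ⇒ W ⊥̸ F | {J}.

No — W and F are d-connected given {J}.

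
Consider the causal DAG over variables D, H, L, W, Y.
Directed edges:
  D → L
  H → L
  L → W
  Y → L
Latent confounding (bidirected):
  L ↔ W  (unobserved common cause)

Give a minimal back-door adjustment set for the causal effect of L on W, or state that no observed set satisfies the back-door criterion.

L→W: no observed back-door set.

desc(L)\{L}={W}; candidates ⊆ {D,H,Y}.
L↔W: latent back-door arc(s) into L.
size 0: {}; under {} L still reaches {D,H,W,Y} ∋ W.
size 1: {D}, {H}, {Y}; under {D} L still reaches {H,W,Y} ∋ W.
size 2: {D,H}, {D,Y}, {H,Y}; under {D,H} L still reaches {W,Y} ∋ W.
L↔W cannot be blocked by any observed set — no back-door set.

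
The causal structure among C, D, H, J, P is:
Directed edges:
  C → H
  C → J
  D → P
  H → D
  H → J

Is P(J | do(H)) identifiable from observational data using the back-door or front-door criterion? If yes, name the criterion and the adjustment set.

desc(H)\{H}={D,J,P}; candidates ⊆ {C}.
size 0: {}; under {} H still reaches {C,J} ∋ J.
{C}: H⊥J given {C} in G with H→· removed — back-door holds.
P(J|do(H)) = Σ_{C} P(J|H,C)·P(C).

P(J|do(H)): backdoor, adjust for {C}.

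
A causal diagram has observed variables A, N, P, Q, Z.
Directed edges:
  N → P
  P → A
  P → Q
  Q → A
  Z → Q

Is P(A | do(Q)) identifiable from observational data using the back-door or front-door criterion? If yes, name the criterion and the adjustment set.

P(A|do(Q)): backdoor, adjust for {P}.

desc(Q)\{Q}={A}; candidates ⊆ {N,P,Z}.
size 0: {}; under {} Q still reaches {A,N,P,Z} ∋ A.
{P}: Q⊥A given {P} in G with Q→· removed — back-door holds.
P(A|do(Q)) = Σ_{P} P(A|Q,P)·P(P).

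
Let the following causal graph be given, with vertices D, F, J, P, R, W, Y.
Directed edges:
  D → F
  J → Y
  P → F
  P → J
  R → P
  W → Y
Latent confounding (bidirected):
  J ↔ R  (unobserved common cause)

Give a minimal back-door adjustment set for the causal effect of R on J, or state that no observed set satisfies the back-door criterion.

R→J: no observed back-door set.

desc(R)\{R}={F,J,P,Y}; candidates ⊆ {D,W}.
R↔J: latent back-door arc(s) into R.
size 0: {}; under {} R still reaches {J,Y} ∋ J.
size 1: {D}, {W}; under {D} R still reaches {J,Y} ∋ J.
size 2: {D,W}; under {D,W} R still reaches {J,Y} ∋ J.
R↔J cannot be blocked by any observed set — no back-door set.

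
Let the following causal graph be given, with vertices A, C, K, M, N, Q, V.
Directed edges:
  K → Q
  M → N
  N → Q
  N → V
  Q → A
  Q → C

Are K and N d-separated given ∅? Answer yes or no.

Yes — K ⊥ N | ∅.

Bayes-Ball from K | ∅ reaches {A,C,Q}.
N ∉ reach(K|∅) ⇒ K ⊥ N | ∅.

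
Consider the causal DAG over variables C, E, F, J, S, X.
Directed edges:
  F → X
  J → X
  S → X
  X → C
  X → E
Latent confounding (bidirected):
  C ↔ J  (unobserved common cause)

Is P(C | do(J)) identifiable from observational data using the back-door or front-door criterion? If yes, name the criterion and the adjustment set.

P(C|do(J)): frontdoor, adjust for {X}.

desc(J)\{J}={C,E,X}; candidates ⊆ {F,S}.
J↔C: latent back-door arc(s) into J.
size 0: {}; under {} J still reaches {C} ∋ C.
size 1: {F}, {S}; under {F} J still reaches {C} ∋ C.
size 2: {F,S}; under {F,S} J still reaches {C} ∋ C.
J↔C cannot be blocked by any observed set — no back-door set.
{X}: (i) intercepts every directed J→C path; (ii) no back-door J→{X}; (iii) {J} blocks every back-door {X}→C. Front-door holds.
P(C|do(J)) = Σ_{X} P(X|J) Σ_{J'} P(C|X,J')P(J').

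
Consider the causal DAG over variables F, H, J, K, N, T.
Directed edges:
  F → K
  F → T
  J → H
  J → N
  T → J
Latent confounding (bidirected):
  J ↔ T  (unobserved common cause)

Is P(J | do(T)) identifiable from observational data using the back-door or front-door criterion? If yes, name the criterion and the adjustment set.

P(J|do(T)): not identifiable (no BD/FD set).

desc(T)\{T}={H,J,N}; candidates ⊆ {F,K}.
T↔J: latent back-door arc(s) into T.
size 0: {}; under {} T still reaches {F,H,J,K,N} ∋ J.
size 1: {F}, {K}; under {F} T still reaches {H,J,N} ∋ J.
size 2: {F,K}; under {F,K} T still reaches {H,J,N} ∋ J.
T↔J cannot be blocked by any observed set — no back-door set.
No mediator lies on a directed T→…→J path.
Neither criterion identifies P(J|do(T)) in this graph.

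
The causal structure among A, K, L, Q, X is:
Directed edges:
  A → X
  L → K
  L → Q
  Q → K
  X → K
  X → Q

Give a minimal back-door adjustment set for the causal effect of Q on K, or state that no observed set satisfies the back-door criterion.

Q→K: minimal back-door set {L, X}.

desc(Q)\{Q}={K}; candidates ⊆ {A,L,X}.
size 0: {}; under {} Q still reaches {A,K,L,X} ∋ K.
size 1: {A}, {L}, {X}; under {A} Q still reaches {K,L,X} ∋ K.
{L,X}: Q⊥K given {L,X} in G with Q→· removed — back-door holds.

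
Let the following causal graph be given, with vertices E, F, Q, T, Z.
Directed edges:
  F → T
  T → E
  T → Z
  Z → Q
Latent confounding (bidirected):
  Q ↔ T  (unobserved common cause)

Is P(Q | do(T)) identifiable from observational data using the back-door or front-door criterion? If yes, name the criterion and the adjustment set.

P(Q|do(T)): frontdoor, adjust for {Z}.

desc(T)\{T}={E,Q,Z}; candidates ⊆ {F}.
T↔Q: latent back-door arc(s) into T.
size 0: {}; under {} T still reaches {F,Q} ∋ Q.
size 1: {F}; under {F} T still reaches {Q} ∋ Q.
T↔Q cannot be blocked by any observed set — no back-door set.
{Z}: (i) intercepts every directed T→Q path; (ii) no back-door T→{Z}; (iii) {T} blocks every back-door {Z}→Q. Front-door holds.
P(Q|do(T)) = Σ_{Z} P(Z|T) Σ_{T'} P(Q|Z,T')P(T').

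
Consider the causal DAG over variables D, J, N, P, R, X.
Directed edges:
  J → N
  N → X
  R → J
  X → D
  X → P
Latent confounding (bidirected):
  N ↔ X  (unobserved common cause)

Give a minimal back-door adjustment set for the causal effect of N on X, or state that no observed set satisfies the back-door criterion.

N→X: no observed back-door set.

desc(N)\{N}={D,P,X}; candidates ⊆ {J,R}.
N↔X: latent back-door arc(s) into N.
size 0: {}; under {} N still reaches {D,J,P,R,X} ∋ X.
size 1: {J}, {R}; under {J} N still reaches {D,P,X} ∋ X.
size 2: {J,R}; under {J,R} N still reaches {D,P,X} ∋ X.
N↔X cannot be blocked by any observed set — no back-door set.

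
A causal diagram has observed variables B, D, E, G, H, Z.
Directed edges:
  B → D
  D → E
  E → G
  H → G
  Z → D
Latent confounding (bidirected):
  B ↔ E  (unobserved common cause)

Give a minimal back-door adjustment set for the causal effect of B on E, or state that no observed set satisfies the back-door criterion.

B→E: no observed back-door set.

desc(B)\{B}={D,E,G}; candidates ⊆ {H,Z}.
B↔E: latent back-door arc(s) into B.
size 0: {}; under {} B still reaches {E,G} ∋ E.
size 1: {H}, {Z}; under {H} B still reaches {E,G} ∋ E.
size 2: {H,Z}; under {H,Z} B still reaches {E,G} ∋ E.
B↔E cannot be blocked by any observed set — no back-door set.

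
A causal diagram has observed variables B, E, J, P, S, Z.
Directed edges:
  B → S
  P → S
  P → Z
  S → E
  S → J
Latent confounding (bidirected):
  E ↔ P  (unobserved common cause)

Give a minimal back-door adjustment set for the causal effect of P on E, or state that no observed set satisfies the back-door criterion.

P→E: no observed back-door set.

desc(P)\{P}={E,J,S,Z}; candidates ⊆ {B}.
P↔E: latent back-door arc(s) into P.
size 0: {}; under {} P still reaches {E} ∋ E.
size 1: {B}; under {B} P still reaches {E} ∋ E.
P↔E cannot be blocked by any observed set — no back-door set.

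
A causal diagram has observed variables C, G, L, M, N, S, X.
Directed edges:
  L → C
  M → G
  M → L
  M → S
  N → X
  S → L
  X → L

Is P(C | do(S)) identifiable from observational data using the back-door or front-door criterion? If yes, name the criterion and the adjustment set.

P(C|do(S)): backdoor, adjust for {M}.

desc(S)\{S}={C,L}; candidates ⊆ {G,M,N,X}.
size 0: {}; under {} S still reaches {C,G,L,M} ∋ C.
{M}: S⊥C given {M} in G with S→· removed — back-door holds.
P(C|do(S)) = Σ_{M} P(C|S,M)·P(M).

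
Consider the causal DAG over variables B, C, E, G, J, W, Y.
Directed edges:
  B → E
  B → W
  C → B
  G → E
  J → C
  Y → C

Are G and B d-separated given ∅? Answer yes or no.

Bayes-Ball from G | ∅ reaches {E}.
B ∉ reach(G|∅) ⇒ G ⊥ B | ∅.

Yes — G ⊥ B | ∅.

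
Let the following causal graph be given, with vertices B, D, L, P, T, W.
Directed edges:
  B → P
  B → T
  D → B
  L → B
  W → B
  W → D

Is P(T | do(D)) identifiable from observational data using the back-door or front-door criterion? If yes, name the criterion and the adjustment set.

desc(D)\{D}={B,P,T}; candidates ⊆ {L,W}.
size 0: {}; under {} D still reaches {B,P,T,W} ∋ T.
{W}: D⊥T given {W} in G with D→· removed — back-door holds.
P(T|do(D)) = Σ_{W} P(T|D,W)·P(W).

P(T|do(D)): backdoor, adjust for {W}.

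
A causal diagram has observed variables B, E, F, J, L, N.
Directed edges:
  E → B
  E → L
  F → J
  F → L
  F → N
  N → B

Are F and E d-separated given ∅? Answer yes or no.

Yes — F ⊥ E | ∅.

Bayes-Ball from F | ∅ reaches {B,J,L,N}.
E ∉ reach(F|∅) ⇒ F ⊥ E | ∅.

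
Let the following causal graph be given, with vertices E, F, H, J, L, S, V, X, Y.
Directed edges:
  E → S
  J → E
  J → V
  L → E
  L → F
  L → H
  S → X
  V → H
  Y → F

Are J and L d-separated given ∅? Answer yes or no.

Yes — J ⊥ L | ∅.

Bayes-Ball from J | ∅ reaches {E,H,S,V,X}.
L ∉ reach(J|∅) ⇒ J ⊥ L | ∅.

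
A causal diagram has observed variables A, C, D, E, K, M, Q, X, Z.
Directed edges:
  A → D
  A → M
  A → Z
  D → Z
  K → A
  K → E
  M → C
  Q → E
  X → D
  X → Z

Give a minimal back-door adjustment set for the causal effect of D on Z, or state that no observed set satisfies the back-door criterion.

desc(D)\{D}={Z}; candidates ⊆ {A,C,E,K,M,Q,X}.
size 0: {}; under {} D still reaches {A,C,E,K,M,X,Z} ∋ Z.
size 1: {A}, {C}, {E} …(+4); under {A} D still reaches {X,Z} ∋ Z.
{A,X}: D⊥Z given {A,X} in G with D→· removed — back-door holds.

D→Z: minimal back-door set {A, X}.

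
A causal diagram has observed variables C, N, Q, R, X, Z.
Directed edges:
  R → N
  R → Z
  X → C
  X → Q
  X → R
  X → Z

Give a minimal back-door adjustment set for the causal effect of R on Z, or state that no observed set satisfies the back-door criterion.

R→Z: minimal back-door set {X}.

desc(R)\{R}={N,Z}; candidates ⊆ {C,Q,X}.
size 0: {}; under {} R still reaches {C,Q,X,Z} ∋ Z.
{X}: R⊥Z given {X} in G with R→· removed — back-door holds.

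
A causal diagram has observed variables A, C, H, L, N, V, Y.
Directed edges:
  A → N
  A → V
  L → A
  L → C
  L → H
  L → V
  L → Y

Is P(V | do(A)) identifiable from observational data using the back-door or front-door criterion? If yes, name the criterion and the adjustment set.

desc(A)\{A}={N,V}; candidates ⊆ {C,H,L,Y}.
size 0: {}; under {} A still reaches {C,H,L,V,Y} ∋ V.
{L}: A⊥V given {L} in G with A→· removed — back-door holds.
P(V|do(A)) = Σ_{L} P(V|A,L)·P(L).

P(V|do(A)): backdoor, adjust for {L}.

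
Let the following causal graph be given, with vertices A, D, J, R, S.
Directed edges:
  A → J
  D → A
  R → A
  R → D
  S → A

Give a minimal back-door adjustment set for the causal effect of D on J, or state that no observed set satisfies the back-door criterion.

D→J: minimal back-door set {R}.

desc(D)\{D}={A,J}; candidates ⊆ {R,S}.
size 0: {}; under {} D still reaches {A,J,R} ∋ J.
{R}: D⊥J given {R} in G with D→· removed — back-door holds.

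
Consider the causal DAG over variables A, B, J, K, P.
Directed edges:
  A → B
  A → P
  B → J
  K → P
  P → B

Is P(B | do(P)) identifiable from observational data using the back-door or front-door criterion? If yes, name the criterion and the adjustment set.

desc(P)\{P}={B,J}; candidates ⊆ {A,K}.
size 0: {}; under {} P still reaches {A,B,J,K} ∋ B.
{A}: P⊥B given {A} in G with P→· removed — back-door holds.
P(B|do(P)) = Σ_{A} P(B|P,A)·P(A).

P(B|do(P)): backdoor, adjust for {A}.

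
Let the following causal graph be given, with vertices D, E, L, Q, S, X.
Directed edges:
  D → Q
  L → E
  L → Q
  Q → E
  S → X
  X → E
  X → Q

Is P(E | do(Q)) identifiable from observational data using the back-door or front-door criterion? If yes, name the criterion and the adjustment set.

desc(Q)\{Q}={E}; candidates ⊆ {D,L,S,X}.
size 0: {}; under {} Q still reaches {D,E,L,S,X} ∋ E.
size 1: {D}, {L}, {S} …(+1); under {D} Q still reaches {E,L,S,X} ∋ E.
{L,X}: Q⊥E given {L,X} in G with Q→· removed — back-door holds.
P(E|do(Q)) = Σ_{L,X} P(E|Q,L,X)·P(L,X).

P(E|do(Q)): backdoor, adjust for {L, X}.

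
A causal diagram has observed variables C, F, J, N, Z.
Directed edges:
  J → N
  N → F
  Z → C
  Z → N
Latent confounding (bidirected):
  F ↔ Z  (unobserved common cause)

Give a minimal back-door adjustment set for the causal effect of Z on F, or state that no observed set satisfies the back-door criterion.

desc(Z)\{Z}={C,F,N}; candidates ⊆ {J}.
Z↔F: latent back-door arc(s) into Z.
size 0: {}; under {} Z still reaches {F} ∋ F.
size 1: {J}; under {J} Z still reaches {F} ∋ F.
Z↔F cannot be blocked by any observed set — no back-door set.

Z→F: no observed back-door set.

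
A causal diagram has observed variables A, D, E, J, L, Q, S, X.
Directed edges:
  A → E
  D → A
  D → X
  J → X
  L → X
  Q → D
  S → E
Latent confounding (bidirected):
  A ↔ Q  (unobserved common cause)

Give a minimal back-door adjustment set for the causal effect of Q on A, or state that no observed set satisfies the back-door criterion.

Q→A: no observed back-door set.

desc(Q)\{Q}={A,D,E,X}; candidates ⊆ {J,L,S}.
Q↔A: latent back-door arc(s) into Q.
size 0: {}; under {} Q still reaches {A,E} ∋ A.
size 1: {J}, {L}, {S}; under {J} Q still reaches {A,E} ∋ A.
size 2: {J,L}, {J,S}, {L,S}; under {J,L} Q still reaches {A,E} ∋ A.
Q↔A cannot be blocked by any observed set — no back-door set.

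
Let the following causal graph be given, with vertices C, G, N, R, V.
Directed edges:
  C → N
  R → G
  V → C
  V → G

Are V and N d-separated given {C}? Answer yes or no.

Yes — V ⊥ N | {C}.

Bayes-Ball from V | {C} reaches {G}.
N ∉ reach(V|{C}) ⇒ V ⊥ N | {C}.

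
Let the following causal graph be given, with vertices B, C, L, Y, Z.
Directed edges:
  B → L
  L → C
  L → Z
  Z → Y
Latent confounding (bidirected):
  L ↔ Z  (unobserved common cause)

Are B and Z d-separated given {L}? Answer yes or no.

No — B and Z are d-connected given {L}.

Bayes-Ball from B | {L} reaches {Y,Z}.
Z ∈ reach(B|{L}) ⇒ B ⊥̸ Z | {L}.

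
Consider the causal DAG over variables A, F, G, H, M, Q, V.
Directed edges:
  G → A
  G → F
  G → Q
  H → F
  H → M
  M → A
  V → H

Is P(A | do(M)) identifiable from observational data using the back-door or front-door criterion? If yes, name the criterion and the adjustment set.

desc(M)\{M}={A}; candidates ⊆ {F,G,H,Q,V}.
∅: M⊥A given ∅ in G with M→· removed — back-door holds.
P(A|do(M)) = P(A|M) — no adjustment needed.

P(A|do(M)): backdoor, adjust for ∅.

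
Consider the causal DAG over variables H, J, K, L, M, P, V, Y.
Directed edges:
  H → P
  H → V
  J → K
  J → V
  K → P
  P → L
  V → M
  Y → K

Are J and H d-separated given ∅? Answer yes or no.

Bayes-Ball from J | ∅ reaches {K,L,M,P,V}.
H ∉ reach(J|∅) ⇒ J ⊥ H | ∅.

Yes — J ⊥ H | ∅.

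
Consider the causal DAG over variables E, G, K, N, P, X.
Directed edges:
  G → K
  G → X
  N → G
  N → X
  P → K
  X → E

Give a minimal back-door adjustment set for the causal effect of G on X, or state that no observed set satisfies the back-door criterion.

G→X: minimal back-door set {N}.

desc(G)\{G}={E,K,X}; candidates ⊆ {N,P}.
size 0: {}; under {} G still reaches {E,N,X} ∋ X.
{N}: G⊥X given {N} in G with G→· removed — back-door holds.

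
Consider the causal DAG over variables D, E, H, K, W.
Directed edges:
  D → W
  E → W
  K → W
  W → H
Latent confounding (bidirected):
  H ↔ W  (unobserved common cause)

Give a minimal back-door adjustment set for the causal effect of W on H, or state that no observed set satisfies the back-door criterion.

desc(W)\{W}={H}; candidates ⊆ {D,E,K}.
W↔H: latent back-door arc(s) into W.
size 0: {}; under {} W still reaches {D,E,H,K} ∋ H.
size 1: {D}, {E}, {K}; under {D} W still reaches {E,H,K} ∋ H.
size 2: {D,E}, {D,K}, {E,K}; under {D,E} W still reaches {H,K} ∋ H.
W↔H cannot be blocked by any observed set — no back-door set.

W→H: no observed back-door set.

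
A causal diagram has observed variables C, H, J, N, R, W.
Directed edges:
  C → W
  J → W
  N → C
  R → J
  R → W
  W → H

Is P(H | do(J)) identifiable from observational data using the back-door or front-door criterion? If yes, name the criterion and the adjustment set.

desc(J)\{J}={H,W}; candidates ⊆ {C,N,R}.
size 0: {}; under {} J still reaches {H,R,W} ∋ H.
{R}: J⊥H given {R} in G with J→· removed — back-door holds.
P(H|do(J)) = Σ_{R} P(H|J,R)·P(R).

P(H|do(J)): backdoor, adjust for {R}.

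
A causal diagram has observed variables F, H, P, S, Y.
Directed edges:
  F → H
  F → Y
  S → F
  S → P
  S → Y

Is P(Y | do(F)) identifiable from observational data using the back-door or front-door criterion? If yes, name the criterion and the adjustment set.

P(Y|do(F)): backdoor, adjust for {S}.

desc(F)\{F}={H,Y}; candidates ⊆ {P,S}.
size 0: {}; under {} F still reaches {P,S,Y} ∋ Y.
{S}: F⊥Y given {S} in G with F→· removed — back-door holds.
P(Y|do(F)) = Σ_{S} P(Y|F,S)·P(S).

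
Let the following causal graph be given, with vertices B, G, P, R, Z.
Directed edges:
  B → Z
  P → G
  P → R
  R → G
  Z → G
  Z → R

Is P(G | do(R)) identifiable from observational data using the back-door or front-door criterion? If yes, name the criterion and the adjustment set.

desc(R)\{R}={G}; candidates ⊆ {B,P,Z}.
size 0: {}; under {} R still reaches {B,G,P,Z} ∋ G.
size 1: {B}, {P}, {Z}; under {B} R still reaches {G,P,Z} ∋ G.
{P,Z}: R⊥G given {P,Z} in G with R→· removed — back-door holds.
P(G|do(R)) = Σ_{P,Z} P(G|R,P,Z)·P(P,Z).

P(G|do(R)): backdoor, adjust for {P, Z}.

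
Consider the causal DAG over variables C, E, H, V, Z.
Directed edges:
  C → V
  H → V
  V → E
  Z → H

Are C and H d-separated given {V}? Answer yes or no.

Bayes-Ball from C | {V} reaches {H,Z}.
H ∈ reach(C|{V}) ⇒ C ⊥̸ H | {V}.

No — C and H are d-connected given {V}.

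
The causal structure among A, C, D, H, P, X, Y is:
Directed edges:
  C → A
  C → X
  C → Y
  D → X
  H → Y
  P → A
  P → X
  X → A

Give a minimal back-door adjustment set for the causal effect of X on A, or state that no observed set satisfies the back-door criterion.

X→A: minimal back-door set {C, P}.

desc(X)\{X}={A}; candidates ⊆ {C,D,H,P,Y}.
size 0: {}; under {} X still reaches {A,C,D,P,Y} ∋ A.
size 1: {C}, {D}, {H} …(+2); under {C} X still reaches {A,D,P} ∋ A.
{C,P}: X⊥A given {C,P} in G with X→· removed — back-door holds.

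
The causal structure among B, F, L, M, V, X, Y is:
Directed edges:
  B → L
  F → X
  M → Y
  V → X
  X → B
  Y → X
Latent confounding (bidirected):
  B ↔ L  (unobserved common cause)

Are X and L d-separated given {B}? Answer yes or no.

No — X and L are d-connected given {B}.

Bayes-Ball from X | {B} reaches {F,L,M,V,Y}.
L ∈ reach(X|{B}) ⇒ X ⊥̸ L | {B}.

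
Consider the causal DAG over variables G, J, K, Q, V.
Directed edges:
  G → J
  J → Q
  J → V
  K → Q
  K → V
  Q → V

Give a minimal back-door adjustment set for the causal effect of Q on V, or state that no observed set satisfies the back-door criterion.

Q→V: minimal back-door set {J, K}.

desc(Q)\{Q}={V}; candidates ⊆ {G,J,K}.
size 0: {}; under {} Q still reaches {G,J,K,V} ∋ V.
size 1: {G}, {J}, {K}; under {G} Q still reaches {J,K,V} ∋ V.
{J,K}: Q⊥V given {J,K} in G with Q→· removed — back-door holds.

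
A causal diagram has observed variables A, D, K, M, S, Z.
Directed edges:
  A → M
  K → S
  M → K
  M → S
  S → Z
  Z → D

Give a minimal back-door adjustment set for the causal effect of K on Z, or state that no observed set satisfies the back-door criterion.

K→Z: minimal back-door set {M}.

desc(K)\{K}={D,S,Z}; candidates ⊆ {A,M}.
size 0: {}; under {} K still reaches {A,D,M,S,Z} ∋ Z.
{M}: K⊥Z given {M} in G with K→· removed — back-door holds.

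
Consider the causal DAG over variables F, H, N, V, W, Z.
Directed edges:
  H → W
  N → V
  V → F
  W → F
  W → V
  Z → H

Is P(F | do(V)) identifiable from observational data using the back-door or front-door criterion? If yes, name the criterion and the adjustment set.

desc(V)\{V}={F}; candidates ⊆ {H,N,W,Z}.
size 0: {}; under {} V still reaches {F,H,N,W,Z} ∋ F.
{W}: V⊥F given {W} in G with V→· removed — back-door holds.
P(F|do(V)) = Σ_{W} P(F|V,W)·P(W).

P(F|do(V)): backdoor, adjust for {W}.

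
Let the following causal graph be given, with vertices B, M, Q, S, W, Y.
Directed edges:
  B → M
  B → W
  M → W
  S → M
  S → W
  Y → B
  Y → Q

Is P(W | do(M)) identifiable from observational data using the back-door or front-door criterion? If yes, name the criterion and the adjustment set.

P(W|do(M)): backdoor, adjust for {B, S}.

desc(M)\{M}={W}; candidates ⊆ {B,Q,S,Y}.
size 0: {}; under {} M still reaches {B,Q,S,W,Y} ∋ W.
size 1: {B}, {Q}, {S} …(+1); under {B} M still reaches {S,W} ∋ W.
{B,S}: M⊥W given {B,S} in G with M→· removed — back-door holds.
P(W|do(M)) = Σ_{B,S} P(W|M,B,S)·P(B,S).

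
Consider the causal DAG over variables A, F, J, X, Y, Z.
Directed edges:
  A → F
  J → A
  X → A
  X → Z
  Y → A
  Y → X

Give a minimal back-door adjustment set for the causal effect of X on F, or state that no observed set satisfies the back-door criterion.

X→F: minimal back-door set {Y}.

desc(X)\{X}={A,F,Z}; candidates ⊆ {J,Y}.
size 0: {}; under {} X still reaches {A,F,Y} ∋ F.
{Y}: X⊥F given {Y} in G with X→· removed — back-door holds.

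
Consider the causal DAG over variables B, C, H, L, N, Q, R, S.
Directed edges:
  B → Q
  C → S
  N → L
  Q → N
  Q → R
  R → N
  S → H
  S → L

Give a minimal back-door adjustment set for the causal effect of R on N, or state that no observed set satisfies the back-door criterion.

R→N: minimal back-door set {Q}.

desc(R)\{R}={L,N}; candidates ⊆ {B,C,H,Q,S}.
size 0: {}; under {} R still reaches {B,L,N,Q} ∋ N.
{Q}: R⊥N given {Q} in G with R→· removed — back-door holds.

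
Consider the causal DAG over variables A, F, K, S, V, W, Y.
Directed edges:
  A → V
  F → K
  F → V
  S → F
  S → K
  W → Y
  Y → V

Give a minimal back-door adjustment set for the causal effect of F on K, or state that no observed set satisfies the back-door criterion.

desc(F)\{F}={K,V}; candidates ⊆ {A,S,W,Y}.
size 0: {}; under {} F still reaches {K,S} ∋ K.
{S}: F⊥K given {S} in G with F→· removed — back-door holds.

F→K: minimal back-door set {S}.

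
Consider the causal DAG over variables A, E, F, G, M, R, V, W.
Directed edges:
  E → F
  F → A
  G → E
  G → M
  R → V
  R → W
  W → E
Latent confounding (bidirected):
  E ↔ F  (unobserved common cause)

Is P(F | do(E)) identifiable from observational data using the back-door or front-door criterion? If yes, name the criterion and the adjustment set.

P(F|do(E)): not identifiable (no BD/FD set).

desc(E)\{E}={A,F}; candidates ⊆ {G,M,R,V,W}.
E↔F: latent back-door arc(s) into E.
size 0: {}; under {} E still reaches {A,F,G,M,R,V,W} ∋ F.
size 1: {G}, {M}, {R} …(+2); under {G} E still reaches {A,F,R,V,W} ∋ F.
size 2: {G,M}, {G,R}, {G,V} …(+7); under {G,M} E still reaches {A,F,R,V,W} ∋ F.
E↔F cannot be blocked by any observed set — no back-door set.
No mediator lies on a directed E→…→F path.
Neither criterion identifies P(F|do(E)) in this graph.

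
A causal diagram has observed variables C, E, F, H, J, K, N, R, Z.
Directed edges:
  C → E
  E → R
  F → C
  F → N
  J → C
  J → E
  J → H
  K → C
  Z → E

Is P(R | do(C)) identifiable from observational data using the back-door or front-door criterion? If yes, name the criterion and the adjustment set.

desc(C)\{C}={E,R}; candidates ⊆ {F,H,J,K,N,Z}.
size 0: {}; under {} C still reaches {E,F,H,J,K,N,R} ∋ R.
{J}: C⊥R given {J} in G with C→· removed — back-door holds.
P(R|do(C)) = Σ_{J} P(R|C,J)·P(J).

P(R|do(C)): backdoor, adjust for {J}.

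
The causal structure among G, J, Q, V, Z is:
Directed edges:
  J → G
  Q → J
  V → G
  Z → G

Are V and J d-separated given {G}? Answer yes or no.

Bayes-Ball from V | {G} reaches {J,Q,Z}.
J ∈ reach(V|{G}) ⇒ V ⊥̸ J | {G}.

No — V and J are d-connected given {G}.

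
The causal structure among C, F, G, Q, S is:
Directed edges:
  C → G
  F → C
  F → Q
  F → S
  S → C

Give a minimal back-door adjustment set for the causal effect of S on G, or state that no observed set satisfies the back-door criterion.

S→G: minimal back-door set {F}.

desc(S)\{S}={C,G}; candidates ⊆ {F,Q}.
size 0: {}; under {} S still reaches {C,F,G,Q} ∋ G.
{F}: S⊥G given {F} in G with S→· removed — back-door holds.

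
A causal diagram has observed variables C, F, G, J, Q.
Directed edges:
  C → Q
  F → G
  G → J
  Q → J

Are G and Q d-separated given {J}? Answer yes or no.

Bayes-Ball from G | {J} reaches {C,F,Q}.
Q ∈ reach(G|{J}) ⇒ G ⊥̸ Q | {J}.

No — G and Q are d-connected given {J}.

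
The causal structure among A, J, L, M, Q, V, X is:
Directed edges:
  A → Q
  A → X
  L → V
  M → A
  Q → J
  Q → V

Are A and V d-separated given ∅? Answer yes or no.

Bayes-Ball from A | ∅ reaches {J,M,Q,V,X}.
V ∈ reach(A|∅) ⇒ A ⊥̸ V | ∅.

No — A and V are d-connected given ∅.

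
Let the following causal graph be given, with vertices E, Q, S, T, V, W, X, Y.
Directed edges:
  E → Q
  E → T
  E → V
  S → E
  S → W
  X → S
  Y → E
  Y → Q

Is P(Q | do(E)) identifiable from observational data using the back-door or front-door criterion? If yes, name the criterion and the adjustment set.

P(Q|do(E)): backdoor, adjust for {Y}.

desc(E)\{E}={Q,T,V}; candidates ⊆ {S,W,X,Y}.
size 0: {}; under {} E still reaches {Q,S,W,X,Y} ∋ Q.
{Y}: E⊥Q given {Y} in G with E→· removed — back-door holds.
P(Q|do(E)) = Σ_{Y} P(Q|E,Y)·P(Y).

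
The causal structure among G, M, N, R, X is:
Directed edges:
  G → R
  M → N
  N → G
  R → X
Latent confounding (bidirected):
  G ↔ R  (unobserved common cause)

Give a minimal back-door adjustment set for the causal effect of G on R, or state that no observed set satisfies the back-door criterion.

desc(G)\{G}={R,X}; candidates ⊆ {M,N}.
G↔R: latent back-door arc(s) into G.
size 0: {}; under {} G still reaches {M,N,R,X} ∋ R.
size 1: {M}, {N}; under {M} G still reaches {N,R,X} ∋ R.
size 2: {M,N}; under {M,N} G still reaches {R,X} ∋ R.
G↔R cannot be blocked by any observed set — no back-door set.

G→R: no observed back-door set.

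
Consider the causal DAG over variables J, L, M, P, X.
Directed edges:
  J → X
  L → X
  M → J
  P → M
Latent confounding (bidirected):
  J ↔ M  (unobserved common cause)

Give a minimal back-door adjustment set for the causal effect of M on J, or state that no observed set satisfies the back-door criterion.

desc(M)\{M}={J,X}; candidates ⊆ {L,P}.
M↔J: latent back-door arc(s) into M.
size 0: {}; under {} M still reaches {J,P,X} ∋ J.
size 1: {L}, {P}; under {L} M still reaches {J,P,X} ∋ J.
size 2: {L,P}; under {L,P} M still reaches {J,X} ∋ J.
M↔J cannot be blocked by any observed set — no back-door set.

M→J: no observed back-door set.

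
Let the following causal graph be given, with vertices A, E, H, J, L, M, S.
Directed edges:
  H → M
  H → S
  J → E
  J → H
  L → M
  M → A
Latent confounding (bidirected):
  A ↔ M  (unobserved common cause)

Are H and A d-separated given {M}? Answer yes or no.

No — H and A are d-connected given {M}.

Bayes-Ball from H | {M} reaches {A,E,J,L,S}.
A ∈ reach(H|{M}) ⇒ H ⊥̸ A | {M}.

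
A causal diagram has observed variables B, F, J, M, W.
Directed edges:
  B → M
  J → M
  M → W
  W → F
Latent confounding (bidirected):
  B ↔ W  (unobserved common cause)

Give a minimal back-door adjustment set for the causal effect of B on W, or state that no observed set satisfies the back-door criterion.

B→W: no observed back-door set.

desc(B)\{B}={F,M,W}; candidates ⊆ {J}.
B↔W: latent back-door arc(s) into B.
size 0: {}; under {} B still reaches {F,W} ∋ W.
size 1: {J}; under {J} B still reaches {F,W} ∋ W.
B↔W cannot be blocked by any observed set — no back-door set.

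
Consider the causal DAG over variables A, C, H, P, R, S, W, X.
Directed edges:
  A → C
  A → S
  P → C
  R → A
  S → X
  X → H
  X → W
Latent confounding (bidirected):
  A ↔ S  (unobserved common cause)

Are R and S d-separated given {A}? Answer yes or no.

No — R and S are d-connected given {A}.

Bayes-Ball from R | {A} reaches {H,S,W,X}.
S ∈ reach(R|{A}) ⇒ R ⊥̸ S | {A}.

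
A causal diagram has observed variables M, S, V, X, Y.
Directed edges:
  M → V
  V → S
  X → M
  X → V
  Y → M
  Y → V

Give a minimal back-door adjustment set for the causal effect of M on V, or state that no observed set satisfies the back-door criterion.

M→V: minimal back-door set {X, Y}.

desc(M)\{M}={S,V}; candidates ⊆ {X,Y}.
size 0: {}; under {} M still reaches {S,V,X,Y} ∋ V.
size 1: {X}, {Y}; under {X} M still reaches {S,V,Y} ∋ V.
{X,Y}: M⊥V given {X,Y} in G with M→· removed — back-door holds.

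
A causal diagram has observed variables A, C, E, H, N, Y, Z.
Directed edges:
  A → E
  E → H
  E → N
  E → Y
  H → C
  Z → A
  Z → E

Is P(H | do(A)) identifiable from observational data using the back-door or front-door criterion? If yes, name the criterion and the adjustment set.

P(H|do(A)): backdoor, adjust for {Z}.

desc(A)\{A}={C,E,H,N,Y}; candidates ⊆ {Z}.
size 0: {}; under {} A still reaches {C,E,H,N,Y,Z} ∋ H.
{Z}: A⊥H given {Z} in G with A→· removed — back-door holds.
P(H|do(A)) = Σ_{Z} P(H|A,Z)·P(Z).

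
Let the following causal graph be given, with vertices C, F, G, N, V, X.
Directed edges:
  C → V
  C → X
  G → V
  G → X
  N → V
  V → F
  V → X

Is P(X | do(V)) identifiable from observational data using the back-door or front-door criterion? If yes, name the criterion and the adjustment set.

desc(V)\{V}={F,X}; candidates ⊆ {C,G,N}.
size 0: {}; under {} V still reaches {C,G,N,X} ∋ X.
size 1: {C}, {G}, {N}; under {C} V still reaches {G,N,X} ∋ X.
{C,G}: V⊥X given {C,G} in G with V→· removed — back-door holds.
P(X|do(V)) = Σ_{C,G} P(X|V,C,G)·P(C,G).

P(X|do(V)): backdoor, adjust for {C, G}.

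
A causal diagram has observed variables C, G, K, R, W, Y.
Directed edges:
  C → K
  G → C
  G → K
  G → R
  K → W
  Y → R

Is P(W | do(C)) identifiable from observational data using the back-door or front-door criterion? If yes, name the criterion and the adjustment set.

desc(C)\{C}={K,W}; candidates ⊆ {G,R,Y}.
size 0: {}; under {} C still reaches {G,K,R,W} ∋ W.
{G}: C⊥W given {G} in G with C→· removed — back-door holds.
P(W|do(C)) = Σ_{G} P(W|C,G)·P(G).

P(W|do(C)): backdoor, adjust for {G}.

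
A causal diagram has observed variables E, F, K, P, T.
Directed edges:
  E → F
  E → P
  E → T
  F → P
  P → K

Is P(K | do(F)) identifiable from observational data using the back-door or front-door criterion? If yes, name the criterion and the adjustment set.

desc(F)\{F}={K,P}; candidates ⊆ {E,T}.
size 0: {}; under {} F still reaches {E,K,P,T} ∋ K.
{E}: F⊥K given {E} in G with F→· removed — back-door holds.
P(K|do(F)) = Σ_{E} P(K|F,E)·P(E).

P(K|do(F)): backdoor, adjust for {E}.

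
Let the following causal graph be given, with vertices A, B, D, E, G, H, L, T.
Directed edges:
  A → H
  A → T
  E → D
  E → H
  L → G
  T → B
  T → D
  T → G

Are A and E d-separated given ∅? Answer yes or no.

Bayes-Ball from A | ∅ reaches {B,D,G,H,T}.
E ∉ reach(A|∅) ⇒ A ⊥ E | ∅.

Yes — A ⊥ E | ∅.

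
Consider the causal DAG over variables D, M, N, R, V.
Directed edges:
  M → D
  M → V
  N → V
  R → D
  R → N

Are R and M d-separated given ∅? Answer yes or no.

Yes — R ⊥ M | ∅.

Bayes-Ball from R | ∅ reaches {D,N,V}.
M ∉ reach(R|∅) ⇒ R ⊥ M | ∅.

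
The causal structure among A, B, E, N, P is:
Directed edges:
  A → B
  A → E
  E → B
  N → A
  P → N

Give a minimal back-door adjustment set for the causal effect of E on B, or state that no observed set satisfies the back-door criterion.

desc(E)\{E}={B}; candidates ⊆ {A,N,P}.
size 0: {}; under {} E still reaches {A,B,N,P} ∋ B.
{A}: E⊥B given {A} in G with E→· removed — back-door holds.

E→B: minimal back-door set {A}.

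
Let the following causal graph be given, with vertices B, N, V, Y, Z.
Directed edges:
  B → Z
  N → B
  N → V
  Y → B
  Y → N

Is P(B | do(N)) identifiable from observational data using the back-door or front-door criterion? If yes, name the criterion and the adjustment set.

desc(N)\{N}={B,V,Z}; candidates ⊆ {Y}.
size 0: {}; under {} N still reaches {B,Y,Z} ∋ B.
{Y}: N⊥B given {Y} in G with N→· removed — back-door holds.
P(B|do(N)) = Σ_{Y} P(B|N,Y)·P(Y).

P(B|do(N)): backdoor, adjust for {Y}.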